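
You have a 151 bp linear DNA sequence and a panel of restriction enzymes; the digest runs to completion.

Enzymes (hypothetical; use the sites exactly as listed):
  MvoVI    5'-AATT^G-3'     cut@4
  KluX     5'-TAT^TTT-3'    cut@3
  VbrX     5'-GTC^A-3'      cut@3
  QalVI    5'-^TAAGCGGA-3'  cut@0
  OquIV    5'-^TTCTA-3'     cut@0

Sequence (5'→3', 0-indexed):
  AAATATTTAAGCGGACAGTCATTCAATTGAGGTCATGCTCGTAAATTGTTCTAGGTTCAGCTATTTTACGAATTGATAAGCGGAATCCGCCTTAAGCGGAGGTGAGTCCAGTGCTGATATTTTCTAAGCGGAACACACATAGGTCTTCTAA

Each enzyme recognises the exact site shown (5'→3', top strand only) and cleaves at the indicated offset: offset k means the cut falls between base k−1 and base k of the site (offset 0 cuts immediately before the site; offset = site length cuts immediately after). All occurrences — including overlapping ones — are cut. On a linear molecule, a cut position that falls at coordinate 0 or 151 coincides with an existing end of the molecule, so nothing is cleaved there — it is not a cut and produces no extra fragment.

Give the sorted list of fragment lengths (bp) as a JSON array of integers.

[1,1,2,3,6,6,7,8,10,13,13,16,16,21,28]

Scan for sites:
  MvoVI AATTG/4: at [24, 43, 70] ⇒ [28, 47, 74]
  KluX TATTTT/3: at [61, 117] ⇒ [64, 120]
  VbrX GTCA/3: at [17, 31] ⇒ [20, 34]
  QalVI TAAGCGGA/0: at [7, 76, 92, 124] ⇒ [7, 76, 92, 124]
  OquIV TTCTA/0: at [48, 121, 145] ⇒ [48, 121, 145]

Pooled cuts: [7, 20, 28, 34, 47, 48, 64, 74, 76, 92, 120, 121, 124, 145]

Fragments:
  [0,7): 7 bp
  [7,20): 13 bp
  [20,28): 8 bp
  [28,34): 6 bp
  [34,47): 13 bp
  [47,48): 1 bp
  [48,64): 16 bp
  [64,74): 10 bp
  [74,76): 2 bp
  [76,92): 16 bp
  [92,120): 28 bp
  [120,121): 1 bp
  [121,124): 3 bp
  [124,145): 21 bp
  [145,151): 6 bp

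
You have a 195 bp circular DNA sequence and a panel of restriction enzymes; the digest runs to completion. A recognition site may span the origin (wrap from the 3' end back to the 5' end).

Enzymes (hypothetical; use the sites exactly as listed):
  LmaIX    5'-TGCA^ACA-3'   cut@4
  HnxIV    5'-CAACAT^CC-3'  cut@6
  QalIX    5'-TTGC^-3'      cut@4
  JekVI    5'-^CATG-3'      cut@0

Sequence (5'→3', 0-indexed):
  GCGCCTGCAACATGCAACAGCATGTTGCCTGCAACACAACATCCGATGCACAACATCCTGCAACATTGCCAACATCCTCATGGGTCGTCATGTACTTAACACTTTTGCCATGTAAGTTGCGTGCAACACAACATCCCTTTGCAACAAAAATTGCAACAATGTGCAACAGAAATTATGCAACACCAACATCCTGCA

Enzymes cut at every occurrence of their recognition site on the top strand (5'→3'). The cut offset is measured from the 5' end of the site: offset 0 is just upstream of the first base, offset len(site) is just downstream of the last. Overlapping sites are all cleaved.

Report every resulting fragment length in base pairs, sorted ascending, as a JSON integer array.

Site scan:
  LmaIX TGCAACA/4: at [5, 12, 29, 58, 121, 139, 151, 161, 175] ⇒ [9, 16, 33, 62, 125, 143, 155, 165, 179]
  HnxIV CAACATCC/6: at [36, 50, 69, 128, 183] ⇒ [42, 56, 75, 134, 189]
  QalIX TTGC/4: at [24, 65, 104, 116, 138, 150] ⇒ [28, 69, 108, 120, 142, 154]
  JekVI CATG/0: at [10, 20, 78, 88, 108] ⇒ [10, 20, 78, 88, 108]

All cut coordinates (distinct, sorted): [9, 10, 16, 20, 28, 33, 42, 56, 62, 69, 75, 78, 88, 108, 120, 125, 134, 142, 143, 154, 155, 165, 179, 189]

Fragments:
  9→10: 1 bp
  10→16: 6 bp
  16→20: 4 bp
  20→28: 8 bp
  28→33: 5 bp
  33→42: 9 bp
  42→56: 14 bp
  56→62: 6 bp
  62→69: 7 bp
  69→75: 6 bp
  75→78: 3 bp
  78→88: 10 bp
  88→108: 20 bp
  108→120: 12 bp
  120→125: 5 bp
  125→134: 9 bp
  134→142: 8 bp
  142→143: 1 bp
  143→154: 11 bp
  154→155: 1 bp
  155→165: 10 bp
  165→179: 14 bp
  179→189: 10 bp
  189→9 (wrap): 195-189+9 = 15 bp

[1,1,1,3,4,5,5,6,6,6,7,8,8,9,9,10,10,10,11,12,14,14,15,20]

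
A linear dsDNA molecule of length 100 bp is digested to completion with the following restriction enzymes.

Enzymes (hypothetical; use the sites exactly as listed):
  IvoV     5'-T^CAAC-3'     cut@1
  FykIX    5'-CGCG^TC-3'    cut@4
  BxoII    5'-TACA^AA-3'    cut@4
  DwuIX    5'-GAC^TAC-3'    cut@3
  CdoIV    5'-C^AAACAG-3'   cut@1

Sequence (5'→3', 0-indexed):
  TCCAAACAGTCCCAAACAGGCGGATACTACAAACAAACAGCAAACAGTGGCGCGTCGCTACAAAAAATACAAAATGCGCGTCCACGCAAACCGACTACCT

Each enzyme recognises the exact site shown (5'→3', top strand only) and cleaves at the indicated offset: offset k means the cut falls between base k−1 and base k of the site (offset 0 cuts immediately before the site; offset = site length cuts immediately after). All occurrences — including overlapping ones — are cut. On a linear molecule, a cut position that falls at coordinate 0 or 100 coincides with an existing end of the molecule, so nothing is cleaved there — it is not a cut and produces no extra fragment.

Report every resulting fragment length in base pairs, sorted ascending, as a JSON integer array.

Per-enzyme occurrences:
  IvoV (TCAAC, off=1): no sites
  FykIX CGCGTC/4: at [50, 76] ⇒ [54, 80]
  BxoII TACAAA/4: at [27, 58, 67] ⇒ [31, 62, 71]
  DwuIX GACTAC/3: at [92] ⇒ [95]
  CdoIV CAAACAG/1: at [2, 12, 33, 40] ⇒ [3, 13, 34, 41]

Pooled cuts: [3, 13, 31, 34, 41, 54, 62, 71, 80, 95]

Fragment lengths:
  [0,3): 3 bp
  [3,13): 10 bp
  [13,31): 18 bp
  [31,34): 3 bp
  [34,41): 7 bp
  [41,54): 13 bp
  [54,62): 8 bp
  [62,71): 9 bp
  [71,80): 9 bp
  [80,95): 15 bp
  [95,100): 5 bp

[3,3,5,7,8,9,9,10,13,15,18]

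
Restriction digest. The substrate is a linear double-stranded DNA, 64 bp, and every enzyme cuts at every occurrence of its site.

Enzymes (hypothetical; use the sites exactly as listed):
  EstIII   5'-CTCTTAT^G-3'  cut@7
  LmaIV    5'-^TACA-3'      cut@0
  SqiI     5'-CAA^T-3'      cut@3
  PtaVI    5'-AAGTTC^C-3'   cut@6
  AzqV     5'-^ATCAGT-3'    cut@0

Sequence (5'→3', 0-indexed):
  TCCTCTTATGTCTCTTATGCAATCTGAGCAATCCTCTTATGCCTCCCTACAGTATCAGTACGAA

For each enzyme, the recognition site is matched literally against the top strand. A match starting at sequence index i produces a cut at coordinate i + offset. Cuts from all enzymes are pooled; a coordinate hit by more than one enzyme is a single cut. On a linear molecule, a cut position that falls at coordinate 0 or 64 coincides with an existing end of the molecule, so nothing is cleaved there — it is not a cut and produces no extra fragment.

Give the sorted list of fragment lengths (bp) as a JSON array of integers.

Scan for sites:
  EstIII CTCTTATG/7: at [2, 11, 33] ⇒ [9, 18, 40]
  LmaIV TACA/0: at [47] ⇒ [47]
  SqiI CAAT/3: at [19, 28] ⇒ [22, 31]
  PtaVI (AAGTTCC, off=6): no sites
  AzqV ATCAGT/0: at [53] ⇒ [53]

Pooled cuts: [9, 18, 22, 31, 40, 47, 53]

Fragments:
  [0,9): 9 bp
  [9,18): 9 bp
  [18,22): 4 bp
  [22,31): 9 bp
  [31,40): 9 bp
  [40,47): 7 bp
  [47,53): 6 bp
  [53,64): 11 bp

[4,6,7,9,9,9,9,11]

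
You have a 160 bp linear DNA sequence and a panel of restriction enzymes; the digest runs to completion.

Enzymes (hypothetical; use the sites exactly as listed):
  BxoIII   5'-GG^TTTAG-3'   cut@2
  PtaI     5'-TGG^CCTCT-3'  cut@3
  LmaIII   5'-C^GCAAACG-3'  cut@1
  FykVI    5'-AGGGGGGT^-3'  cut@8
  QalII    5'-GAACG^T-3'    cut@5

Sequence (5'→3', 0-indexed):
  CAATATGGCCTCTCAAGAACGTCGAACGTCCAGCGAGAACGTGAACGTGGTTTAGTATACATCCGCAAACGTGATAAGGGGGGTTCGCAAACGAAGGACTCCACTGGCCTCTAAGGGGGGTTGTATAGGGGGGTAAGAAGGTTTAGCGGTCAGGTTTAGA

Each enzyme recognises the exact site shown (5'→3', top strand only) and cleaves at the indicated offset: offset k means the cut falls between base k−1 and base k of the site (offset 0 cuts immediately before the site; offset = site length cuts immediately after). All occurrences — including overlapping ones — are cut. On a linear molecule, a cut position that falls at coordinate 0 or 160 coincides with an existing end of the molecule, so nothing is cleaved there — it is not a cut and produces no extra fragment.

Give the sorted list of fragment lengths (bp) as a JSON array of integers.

[2,3,6,6,7,7,8,13,13,13,13,14,14,20,21]

Site scan:
  BxoIII (GGTTTAG, off=2): starts [48, 139, 152] → cuts [50, 141, 154]
  PtaI (TGGCCTCT, off=3): starts [5, 104] → cuts [8, 107]
  LmaIII (CGCAAACG, off=1): starts [63, 85] → cuts [64, 86]
  FykVI (AGGGGGGT, off=8): starts [76, 113, 126] → cuts [84, 121, 134]
  QalII (GAACGT, off=5): starts [16, 23, 36, 42] → cuts [21, 28, 41, 47]

All cut coordinates (distinct, sorted): [8, 21, 28, 41, 47, 50, 64, 84, 86, 107, 121, 134, 141, 154]

Fragments:
  [0,8): 8 bp
  [8,21): 13 bp
  [21,28): 7 bp
  [28,41): 13 bp
  [41,47): 6 bp
  [47,50): 3 bp
  [50,64): 14 bp
  [64,84): 20 bp
  [84,86): 2 bp
  [86,107): 21 bp
  [107,121): 14 bp
  [121,134): 13 bp
  [134,141): 7 bp
  [141,154): 13 bp
  [154,160): 6 bp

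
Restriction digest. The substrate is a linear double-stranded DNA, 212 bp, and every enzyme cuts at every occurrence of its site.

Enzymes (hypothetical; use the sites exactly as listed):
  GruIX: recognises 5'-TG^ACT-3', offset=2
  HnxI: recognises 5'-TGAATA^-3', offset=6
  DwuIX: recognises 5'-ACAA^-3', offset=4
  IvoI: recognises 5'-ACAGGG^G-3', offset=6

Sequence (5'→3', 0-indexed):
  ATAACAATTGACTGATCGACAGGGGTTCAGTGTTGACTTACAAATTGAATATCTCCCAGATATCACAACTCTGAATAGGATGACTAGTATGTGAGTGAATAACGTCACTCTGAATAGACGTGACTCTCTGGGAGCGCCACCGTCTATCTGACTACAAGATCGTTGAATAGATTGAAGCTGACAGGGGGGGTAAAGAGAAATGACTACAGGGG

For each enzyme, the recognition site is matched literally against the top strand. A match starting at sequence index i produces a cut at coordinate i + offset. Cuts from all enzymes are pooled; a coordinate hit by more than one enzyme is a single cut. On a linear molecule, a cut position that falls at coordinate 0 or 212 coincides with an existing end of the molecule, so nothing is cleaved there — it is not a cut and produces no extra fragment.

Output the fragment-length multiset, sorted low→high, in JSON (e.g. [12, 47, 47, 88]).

Scan for sites:
  GruIX TGACT/2: at [8, 33, 80, 120, 148, 200] ⇒ [10, 35, 82, 122, 150, 202]
  HnxI TGAATA/6: at [45, 71, 95, 110, 163] ⇒ [51, 77, 101, 116, 169]
  DwuIX ACAA/4: at [3, 39, 64, 153] ⇒ [7, 43, 68, 157]
  IvoI ACAGGGG/6: at [18, 180, 205] ⇒ [24, 186, 211]

Pooled cuts: [7, 10, 24, 35, 43, 51, 68, 77, 82, 101, 116, 122, 150, 157, 169, 186, 202, 211]

Fragments:
  [0,7): 7 bp
  [7,10): 3 bp
  [10,24): 14 bp
  [24,35): 11 bp
  [35,43): 8 bp
  [43,51): 8 bp
  [51,68): 17 bp
  [68,77): 9 bp
  [77,82): 5 bp
  [82,101): 19 bp
  [101,116): 15 bp
  [116,122): 6 bp
  [122,150): 28 bp
  [150,157): 7 bp
  [157,169): 12 bp
  [169,186): 17 bp
  [186,202): 16 bp
  [202,211): 9 bp
  [211,212): 1 bp

[1,3,5,6,7,7,8,8,9,9,11,12,14,15,16,17,17,19,28]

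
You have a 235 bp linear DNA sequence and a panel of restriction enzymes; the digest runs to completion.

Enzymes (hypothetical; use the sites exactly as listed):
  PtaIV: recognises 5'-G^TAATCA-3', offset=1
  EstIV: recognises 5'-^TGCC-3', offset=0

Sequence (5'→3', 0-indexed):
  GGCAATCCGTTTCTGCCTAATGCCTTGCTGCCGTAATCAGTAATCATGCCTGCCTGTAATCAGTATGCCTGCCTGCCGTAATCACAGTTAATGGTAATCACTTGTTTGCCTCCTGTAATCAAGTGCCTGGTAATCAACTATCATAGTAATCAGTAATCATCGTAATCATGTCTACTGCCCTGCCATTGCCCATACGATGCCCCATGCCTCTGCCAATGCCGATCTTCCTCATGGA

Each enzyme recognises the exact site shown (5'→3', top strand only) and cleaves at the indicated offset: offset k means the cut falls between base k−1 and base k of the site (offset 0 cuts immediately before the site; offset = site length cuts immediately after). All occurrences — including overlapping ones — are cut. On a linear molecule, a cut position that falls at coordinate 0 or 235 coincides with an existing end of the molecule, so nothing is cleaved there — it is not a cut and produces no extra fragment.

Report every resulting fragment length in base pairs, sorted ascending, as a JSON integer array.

[4,4,4,5,5,5,6,6,6,6,6,7,7,7,7,7,8,8,9,9,9,11,12,13,13,16,16,19]

Scan for sites:
  PtaIV GTAATCA/1: at [32, 39, 55, 77, 93, 114, 129, 145, 152, 161] ⇒ [33, 40, 56, 78, 94, 115, 130, 146, 153, 162]
  EstIV TGCC/0: at [13, 20, 28, 46, 50, 65, 69, 73, 106, 123, 175, 180, 186, 197, 204, 210, 216] ⇒ [13, 20, 28, 46, 50, 65, 69, 73, 106, 123, 175, 180, 186, 197, 204, 210, 216]

All cut coordinates (distinct, sorted): [13, 20, 28, 33, 40, 46, 50, 56, 65, 69, 73, 78, 94, 106, 115, 123, 130, 146, 153, 162, 175, 180, 186, 197, 204, 210, 216]

Fragment lengths:
  [0,13): 13 bp
  [13,20): 7 bp
  [20,28): 8 bp
  [28,33): 5 bp
  [33,40): 7 bp
  [40,46): 6 bp
  [46,50): 4 bp
  [50,56): 6 bp
  [56,65): 9 bp
  [65,69): 4 bp
  [69,73): 4 bp
  [73,78): 5 bp
  [78,94): 16 bp
  [94,106): 12 bp
  [106,115): 9 bp
  [115,123): 8 bp
  [123,130): 7 bp
  [130,146): 16 bp
  [146,153): 7 bp
  [153,162): 9 bp
  [162,175): 13 bp
  [175,180): 5 bp
  [180,186): 6 bp
  [186,197): 11 bp
  [197,204): 7 bp
  [204,210): 6 bp
  [210,216): 6 bp
  [216,235): 19 bp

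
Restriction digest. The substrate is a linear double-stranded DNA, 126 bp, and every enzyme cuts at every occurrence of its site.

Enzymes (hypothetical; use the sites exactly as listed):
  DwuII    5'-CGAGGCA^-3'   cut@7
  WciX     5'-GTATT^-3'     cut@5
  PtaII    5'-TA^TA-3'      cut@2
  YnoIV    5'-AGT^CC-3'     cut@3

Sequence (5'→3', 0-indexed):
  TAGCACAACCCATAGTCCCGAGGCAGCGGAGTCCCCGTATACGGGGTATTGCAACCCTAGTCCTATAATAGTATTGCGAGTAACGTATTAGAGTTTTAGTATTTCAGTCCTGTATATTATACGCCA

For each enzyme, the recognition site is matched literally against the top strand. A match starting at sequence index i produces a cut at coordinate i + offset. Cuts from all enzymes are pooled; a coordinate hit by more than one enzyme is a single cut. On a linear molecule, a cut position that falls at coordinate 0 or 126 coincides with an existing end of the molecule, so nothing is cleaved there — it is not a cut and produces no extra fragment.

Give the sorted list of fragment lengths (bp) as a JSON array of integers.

[4,5,5,6,7,7,7,9,10,11,11,14,14,16]

Scan for sites:
  DwuII (CGAGGCA, off=7): starts [18] → cuts [25]
  WciX (GTATT, off=5): starts [45, 70, 84, 98] → cuts [50, 75, 89, 103]
  PtaII (TATA, off=2): starts [37, 63, 112, 117] → cuts [39, 65, 114, 119]
  YnoIV (AGTCC, off=3): starts [13, 29, 58, 105] → cuts [16, 32, 61, 108]

All cut coordinates (distinct, sorted): [16, 25, 32, 39, 50, 61, 65, 75, 89, 103, 108, 114, 119]

Fragment lengths:
  [0,16): 16 bp
  [16,25): 9 bp
  [25,32): 7 bp
  [32,39): 7 bp
  [39,50): 11 bp
  [50,61): 11 bp
  [61,65): 4 bp
  [65,75): 10 bp
  [75,89): 14 bp
  [89,103): 14 bp
  [103,108): 5 bp
  [108,114): 6 bp
  [114,119): 5 bp
  [119,126): 7 bp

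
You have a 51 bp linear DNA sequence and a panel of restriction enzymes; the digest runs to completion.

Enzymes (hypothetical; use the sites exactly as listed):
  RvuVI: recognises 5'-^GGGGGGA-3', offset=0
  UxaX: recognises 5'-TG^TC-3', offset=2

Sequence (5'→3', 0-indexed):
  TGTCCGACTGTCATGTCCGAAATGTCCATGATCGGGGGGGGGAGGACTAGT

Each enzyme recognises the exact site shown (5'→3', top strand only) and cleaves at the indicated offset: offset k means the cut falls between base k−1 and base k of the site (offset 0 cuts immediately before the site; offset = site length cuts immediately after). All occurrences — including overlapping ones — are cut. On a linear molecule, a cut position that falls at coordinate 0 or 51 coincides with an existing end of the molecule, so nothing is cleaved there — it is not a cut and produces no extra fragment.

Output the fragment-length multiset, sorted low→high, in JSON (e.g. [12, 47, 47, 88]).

Site scan:
  RvuVI (GGGGGGA, off=0): starts [36] → cuts [36]
  UxaX (TGTC, off=2): starts [0, 8, 13, 22] → cuts [2, 10, 15, 24]

Pooled cuts: [2, 10, 15, 24, 36]

Fragment lengths:
  [0,2): 2 bp
  [2,10): 8 bp
  [10,15): 5 bp
  [15,24): 9 bp
  [24,36): 12 bp
  [36,51): 15 bp

[2,5,8,9,12,15]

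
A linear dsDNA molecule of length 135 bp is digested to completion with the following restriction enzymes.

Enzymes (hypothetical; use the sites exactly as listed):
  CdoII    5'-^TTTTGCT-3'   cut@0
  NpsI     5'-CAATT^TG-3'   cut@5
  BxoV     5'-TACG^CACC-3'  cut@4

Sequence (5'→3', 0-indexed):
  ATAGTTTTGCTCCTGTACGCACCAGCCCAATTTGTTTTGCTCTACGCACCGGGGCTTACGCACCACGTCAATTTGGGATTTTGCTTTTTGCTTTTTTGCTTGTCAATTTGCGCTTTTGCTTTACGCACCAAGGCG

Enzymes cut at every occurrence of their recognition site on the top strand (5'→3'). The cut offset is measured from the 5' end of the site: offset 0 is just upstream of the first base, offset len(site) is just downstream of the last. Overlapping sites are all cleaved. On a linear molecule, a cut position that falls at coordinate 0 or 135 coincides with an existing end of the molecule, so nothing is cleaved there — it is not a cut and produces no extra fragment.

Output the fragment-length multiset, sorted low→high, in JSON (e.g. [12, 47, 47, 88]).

[2,4,5,5,7,8,10,12,12,13,13,14,15,15]

Per-enzyme occurrences:
  CdoII TTTTGCT/0: at [4, 34, 78, 85, 93, 113] ⇒ [4, 34, 78, 85, 93, 113]
  NpsI CAATTTG/5: at [27, 68, 103] ⇒ [32, 73, 108]
  BxoV TACGCACC/4: at [15, 42, 56, 121] ⇒ [19, 46, 60, 125]

All cut coordinates (distinct, sorted): [4, 19, 32, 34, 46, 60, 73, 78, 85, 93, 108, 113, 125]

Fragments:
  [0,4): 4 bp
  [4,19): 15 bp
  [19,32): 13 bp
  [32,34): 2 bp
  [34,46): 12 bp
  [46,60): 14 bp
  [60,73): 13 bp
  [73,78): 5 bp
  [78,85): 7 bp
  [85,93): 8 bp
  [93,108): 15 bp
  [108,113): 5 bp
  [113,125): 12 bp
  [125,135): 10 bp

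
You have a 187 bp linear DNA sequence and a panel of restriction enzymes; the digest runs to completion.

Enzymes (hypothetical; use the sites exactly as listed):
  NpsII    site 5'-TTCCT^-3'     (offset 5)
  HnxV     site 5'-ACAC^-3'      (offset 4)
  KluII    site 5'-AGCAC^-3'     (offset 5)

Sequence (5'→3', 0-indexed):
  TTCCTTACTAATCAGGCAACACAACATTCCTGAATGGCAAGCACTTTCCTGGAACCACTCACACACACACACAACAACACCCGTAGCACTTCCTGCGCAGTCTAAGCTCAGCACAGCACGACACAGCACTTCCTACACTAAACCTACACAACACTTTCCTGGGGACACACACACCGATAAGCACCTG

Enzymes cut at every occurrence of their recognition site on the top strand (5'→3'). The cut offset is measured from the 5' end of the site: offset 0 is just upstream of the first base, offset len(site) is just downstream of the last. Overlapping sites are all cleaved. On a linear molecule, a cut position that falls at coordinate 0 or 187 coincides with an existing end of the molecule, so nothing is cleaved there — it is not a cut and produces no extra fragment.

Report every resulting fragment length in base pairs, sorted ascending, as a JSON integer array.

[2,2,2,2,2,2,2,3,4,5,5,5,5,5,5,5,6,6,8,8,9,9,10,11,13,14,17,20]

Scan for sites:
  NpsII (TTCCT, off=5): starts [0, 26, 45, 89, 129, 155] → cuts [5, 31, 50, 94, 134, 160]
  HnxV (ACAC, off=4): starts [18, 60, 62, 64, 66, 68, 76, 120, 134, 145, 150, 164, 166, 168, 170] → cuts [22, 64, 66, 68, 70, 72, 80, 124, 138, 149, 154, 168, 170, 172, 174]
  KluII (AGCAC, off=5): starts [39, 84, 109, 114, 124, 179] → cuts [44, 89, 114, 119, 129, 184]

All cut coordinates (distinct, sorted): [5, 22, 31, 44, 50, 64, 66, 68, 70, 72, 80, 89, 94, 114, 119, 124, 129, 134, 138, 149, 154, 160, 168, 170, 172, 174, 184]

Fragments:
  [0,5): 5 bp
  [5,22): 17 bp
  [22,31): 9 bp
  [31,44): 13 bp
  [44,50): 6 bp
  [50,64): 14 bp
  [64,66): 2 bp
  [66,68): 2 bp
  [68,70): 2 bp
  [70,72): 2 bp
  [72,80): 8 bp
  [80,89): 9 bp
  [89,94): 5 bp
  [94,114): 20 bp
  [114,119): 5 bp
  [119,124): 5 bp
  [124,129): 5 bp
  [129,134): 5 bp
  [134,138): 4 bp
  [138,149): 11 bp
  [149,154): 5 bp
  [154,160): 6 bp
  [160,168): 8 bp
  [168,170): 2 bp
  [170,172): 2 bp
  [172,174): 2 bp
  [174,184): 10 bp
  [184,187): 3 bp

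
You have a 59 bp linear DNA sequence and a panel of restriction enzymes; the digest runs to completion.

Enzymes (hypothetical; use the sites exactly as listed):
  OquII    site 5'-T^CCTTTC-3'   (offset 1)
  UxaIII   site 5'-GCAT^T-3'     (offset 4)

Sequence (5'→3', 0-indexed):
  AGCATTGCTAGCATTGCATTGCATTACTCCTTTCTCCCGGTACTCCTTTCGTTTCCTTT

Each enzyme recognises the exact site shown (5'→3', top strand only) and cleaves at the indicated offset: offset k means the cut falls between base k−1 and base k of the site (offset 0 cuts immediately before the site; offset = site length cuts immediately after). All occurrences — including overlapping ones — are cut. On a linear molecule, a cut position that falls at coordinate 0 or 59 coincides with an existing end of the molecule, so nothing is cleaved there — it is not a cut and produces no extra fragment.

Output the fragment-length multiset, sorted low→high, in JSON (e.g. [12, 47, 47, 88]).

Site scan:
  OquII TCCTTTC/1: at [27, 43] ⇒ [28, 44]
  UxaIII GCATT/4: at [1, 10, 15, 20] ⇒ [5, 14, 19, 24]

All cut coordinates (distinct, sorted): [5, 14, 19, 24, 28, 44]

Fragment lengths:
  [0,5): 5 bp
  [5,14): 9 bp
  [14,19): 5 bp
  [19,24): 5 bp
  [24,28): 4 bp
  [28,44): 16 bp
  [44,59): 15 bp

[4,5,5,5,9,15,16]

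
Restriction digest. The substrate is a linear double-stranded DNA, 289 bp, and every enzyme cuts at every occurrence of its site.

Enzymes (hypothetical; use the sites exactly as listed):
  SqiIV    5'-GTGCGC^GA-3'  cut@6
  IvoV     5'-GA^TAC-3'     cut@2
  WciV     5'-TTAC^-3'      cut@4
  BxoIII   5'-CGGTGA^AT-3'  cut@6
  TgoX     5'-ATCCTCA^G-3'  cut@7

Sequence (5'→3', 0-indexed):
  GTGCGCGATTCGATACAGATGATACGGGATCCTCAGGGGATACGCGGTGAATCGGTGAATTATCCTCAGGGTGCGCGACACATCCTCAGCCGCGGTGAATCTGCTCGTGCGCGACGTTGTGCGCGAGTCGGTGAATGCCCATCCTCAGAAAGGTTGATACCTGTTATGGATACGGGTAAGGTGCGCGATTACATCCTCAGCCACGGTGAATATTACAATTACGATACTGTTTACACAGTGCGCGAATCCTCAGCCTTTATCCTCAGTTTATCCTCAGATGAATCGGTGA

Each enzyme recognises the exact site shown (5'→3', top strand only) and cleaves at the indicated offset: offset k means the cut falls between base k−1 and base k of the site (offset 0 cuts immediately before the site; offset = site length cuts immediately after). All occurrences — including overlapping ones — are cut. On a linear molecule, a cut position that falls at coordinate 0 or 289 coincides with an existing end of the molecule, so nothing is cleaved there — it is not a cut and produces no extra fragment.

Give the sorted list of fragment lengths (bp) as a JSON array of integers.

Scan for sites:
  SqiIV (GTGCGCGA, off=6): starts [0, 70, 106, 118, 180, 237] → cuts [6, 76, 112, 124, 186, 243]
  IvoV (GATAC, off=2): starts [11, 20, 38, 155, 168, 222] → cuts [13, 22, 40, 157, 170, 224]
  WciV (TTAC, off=4): starts [188, 212, 218, 230] → cuts [192, 216, 222, 234]
  BxoIII (CGGTGAAT, off=6): starts [44, 52, 92, 128, 203] → cuts [50, 58, 98, 134, 209]
  TgoX (ATCCTCAG, off=7): starts [28, 61, 81, 140, 192, 245, 258, 269] → cuts [35, 68, 88, 147, 199, 252, 265, 276]

Pooled cuts: [6, 13, 22, 35, 40, 50, 58, 68, 76, 88, 98, 112, 124, 134, 147, 157, 170, 186, 192, 199, 209, 216, 222, 224, 234, 243, 252, 265, 276]

Fragments:
  [0,6): 6 bp
  [6,13): 7 bp
  [13,22): 9 bp
  [22,35): 13 bp
  [35,40): 5 bp
  [40,50): 10 bp
  [50,58): 8 bp
  [58,68): 10 bp
  [68,76): 8 bp
  [76,88): 12 bp
  [88,98): 10 bp
  [98,112): 14 bp
  [112,124): 12 bp
  [124,134): 10 bp
  [134,147): 13 bp
  [147,157): 10 bp
  [157,170): 13 bp
  [170,186): 16 bp
  [186,192): 6 bp
  [192,199): 7 bp
  [199,209): 10 bp
  [209,216): 7 bp
  [216,222): 6 bp
  [222,224): 2 bp
  [224,234): 10 bp
  [234,243): 9 bp
  [243,252): 9 bp
  [252,265): 13 bp
  [265,276): 11 bp
  [276,289): 13 bp

[2,5,6,6,6,7,7,7,8,8,9,9,9,10,10,10,10,10,10,10,11,12,12,13,13,13,13,13,14,16]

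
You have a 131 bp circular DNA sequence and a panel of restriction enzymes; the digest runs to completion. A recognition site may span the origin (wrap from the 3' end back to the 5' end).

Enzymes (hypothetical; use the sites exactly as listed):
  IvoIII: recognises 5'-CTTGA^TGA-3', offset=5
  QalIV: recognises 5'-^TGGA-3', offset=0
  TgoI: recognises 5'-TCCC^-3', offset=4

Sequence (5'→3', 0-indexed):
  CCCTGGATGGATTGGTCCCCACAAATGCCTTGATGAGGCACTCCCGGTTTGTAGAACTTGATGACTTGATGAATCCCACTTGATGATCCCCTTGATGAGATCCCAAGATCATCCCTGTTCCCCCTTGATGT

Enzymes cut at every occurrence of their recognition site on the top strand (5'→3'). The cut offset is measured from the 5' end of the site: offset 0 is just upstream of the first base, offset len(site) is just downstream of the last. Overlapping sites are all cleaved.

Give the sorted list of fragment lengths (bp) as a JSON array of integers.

[4,5,6,7,7,8,8,9,11,12,12,12,14,16]

Per-enzyme occurrences:
  IvoIII (CTTGATGA, off=5): starts [28, 56, 64, 78, 90] → cuts [33, 61, 69, 83, 95]
  QalIV (TGGA, off=0): starts [3, 7] → cuts [3, 7]
  TgoI (TCCC, off=4): starts [15, 41, 73, 86, 100, 111, 118, 130] → cuts [3, 19, 45, 77, 90, 104, 115, 122]

All cut coordinates (distinct, sorted): [3, 7, 19, 33, 45, 61, 69, 77, 83, 90, 95, 104, 115, 122]

Fragment lengths:
  3→7: 4 bp
  7→19: 12 bp
  19→33: 14 bp
  33→45: 12 bp
  45→61: 16 bp
  61→69: 8 bp
  69→77: 8 bp
  77→83: 6 bp
  83→90: 7 bp
  90→95: 5 bp
  95→104: 9 bp
  104→115: 11 bp
  115→122: 7 bp
  122→3 (wrap): 131-122+3 = 12 bp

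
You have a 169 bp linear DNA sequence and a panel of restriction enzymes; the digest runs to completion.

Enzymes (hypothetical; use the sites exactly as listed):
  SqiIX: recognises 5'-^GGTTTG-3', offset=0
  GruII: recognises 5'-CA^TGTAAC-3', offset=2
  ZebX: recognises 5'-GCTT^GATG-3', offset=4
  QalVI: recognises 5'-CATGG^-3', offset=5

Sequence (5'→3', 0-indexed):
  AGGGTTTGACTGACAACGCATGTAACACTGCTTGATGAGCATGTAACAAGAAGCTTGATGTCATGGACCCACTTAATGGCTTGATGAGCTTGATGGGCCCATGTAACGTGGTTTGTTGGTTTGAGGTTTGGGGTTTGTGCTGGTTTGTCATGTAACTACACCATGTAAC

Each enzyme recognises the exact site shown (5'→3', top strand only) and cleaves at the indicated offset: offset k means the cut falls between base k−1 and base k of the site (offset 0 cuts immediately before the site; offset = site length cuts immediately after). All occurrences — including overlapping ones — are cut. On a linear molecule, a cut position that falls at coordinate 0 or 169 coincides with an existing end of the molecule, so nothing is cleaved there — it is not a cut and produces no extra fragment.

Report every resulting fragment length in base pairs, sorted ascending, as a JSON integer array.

Per-enzyme occurrences:
  SqiIX GGTTTG/0: at [2, 109, 117, 124, 131, 141] ⇒ [2, 109, 117, 124, 131, 141]
  GruII CATGTAAC/2: at [18, 39, 99, 148, 161] ⇒ [20, 41, 101, 150, 163]
  ZebX GCTTGATG/4: at [29, 52, 78, 87] ⇒ [33, 56, 82, 91]
  QalVI CATGG/5: at [61] ⇒ [66]

All cut coordinates (distinct, sorted): [2, 20, 33, 41, 56, 66, 82, 91, 101, 109, 117, 124, 131, 141, 150, 163]

Fragments:
  [0,2): 2 bp
  [2,20): 18 bp
  [20,33): 13 bp
  [33,41): 8 bp
  [41,56): 15 bp
  [56,66): 10 bp
  [66,82): 16 bp
  [82,91): 9 bp
  [91,101): 10 bp
  [101,109): 8 bp
  [109,117): 8 bp
  [117,124): 7 bp
  [124,131): 7 bp
  [131,141): 10 bp
  [141,150): 9 bp
  [150,163): 13 bp
  [163,169): 6 bp

[2,6,7,7,8,8,8,9,9,10,10,10,13,13,15,16,18]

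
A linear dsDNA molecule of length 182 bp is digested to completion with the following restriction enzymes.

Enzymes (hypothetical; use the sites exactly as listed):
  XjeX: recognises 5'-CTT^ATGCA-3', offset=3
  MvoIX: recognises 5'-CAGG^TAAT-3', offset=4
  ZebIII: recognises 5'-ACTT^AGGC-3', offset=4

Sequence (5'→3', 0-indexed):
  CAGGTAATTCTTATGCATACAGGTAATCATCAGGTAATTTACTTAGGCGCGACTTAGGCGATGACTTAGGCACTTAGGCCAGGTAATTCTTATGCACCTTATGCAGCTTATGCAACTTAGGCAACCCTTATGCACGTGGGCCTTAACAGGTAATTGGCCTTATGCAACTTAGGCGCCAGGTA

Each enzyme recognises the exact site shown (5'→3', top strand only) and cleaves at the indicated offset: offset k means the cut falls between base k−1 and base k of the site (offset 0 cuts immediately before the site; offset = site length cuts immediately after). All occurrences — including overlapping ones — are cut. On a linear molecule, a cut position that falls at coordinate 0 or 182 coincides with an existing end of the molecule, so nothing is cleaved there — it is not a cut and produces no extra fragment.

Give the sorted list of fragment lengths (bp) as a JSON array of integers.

[4,8,8,8,8,9,9,9,9,10,11,11,11,11,11,12,12,21]

Per-enzyme occurrences:
  XjeX (CTTATGCA, off=3): starts [9, 88, 97, 106, 126, 158] → cuts [12, 91, 100, 109, 129, 161]
  MvoIX (CAGGTAAT, off=4): starts [0, 19, 30, 79, 146] → cuts [4, 23, 34, 83, 150]
  ZebIII (ACTTAGGC, off=4): starts [40, 51, 63, 71, 114, 166] → cuts [44, 55, 67, 75, 118, 170]

Pooled cuts: [4, 12, 23, 34, 44, 55, 67, 75, 83, 91, 100, 109, 118, 129, 150, 161, 170]

Fragment lengths:
  [0,4): 4 bp
  [4,12): 8 bp
  [12,23): 11 bp
  [23,34): 11 bp
  [34,44): 10 bp
  [44,55): 11 bp
  [55,67): 12 bp
  [67,75): 8 bp
  [75,83): 8 bp
  [83,91): 8 bp
  [91,100): 9 bp
  [100,109): 9 bp
  [109,118): 9 bp
  [118,129): 11 bp
  [129,150): 21 bp
  [150,161): 11 bp
  [161,170): 9 bp
  [170,182): 12 bp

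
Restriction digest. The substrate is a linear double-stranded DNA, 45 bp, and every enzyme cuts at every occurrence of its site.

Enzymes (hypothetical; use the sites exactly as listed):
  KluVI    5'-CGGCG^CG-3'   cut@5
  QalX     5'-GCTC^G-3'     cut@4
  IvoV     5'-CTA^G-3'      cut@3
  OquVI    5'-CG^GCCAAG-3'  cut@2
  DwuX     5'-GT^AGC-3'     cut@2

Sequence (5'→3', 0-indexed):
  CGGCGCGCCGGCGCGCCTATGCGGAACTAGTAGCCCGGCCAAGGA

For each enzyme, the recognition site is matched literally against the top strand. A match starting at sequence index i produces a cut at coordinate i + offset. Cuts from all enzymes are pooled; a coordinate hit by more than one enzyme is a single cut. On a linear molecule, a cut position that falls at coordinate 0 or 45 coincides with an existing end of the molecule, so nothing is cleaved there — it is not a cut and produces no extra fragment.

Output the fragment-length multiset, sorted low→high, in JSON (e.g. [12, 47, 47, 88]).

Per-enzyme occurrences:
  KluVI CGGCGCG/5: at [0, 8] ⇒ [5, 13]
  QalX (GCTCG, off=4): no sites
  IvoV CTAG/3: at [26] ⇒ [29]
  OquVI CGGCCAAG/2: at [35] ⇒ [37]
  DwuX GTAGC/2: at [29] ⇒ [31]

All cut coordinates (distinct, sorted): [5, 13, 29, 31, 37]

Fragments:
  [0,5): 5 bp
  [5,13): 8 bp
  [13,29): 16 bp
  [29,31): 2 bp
  [31,37): 6 bp
  [37,45): 8 bp

[2,5,6,8,8,16]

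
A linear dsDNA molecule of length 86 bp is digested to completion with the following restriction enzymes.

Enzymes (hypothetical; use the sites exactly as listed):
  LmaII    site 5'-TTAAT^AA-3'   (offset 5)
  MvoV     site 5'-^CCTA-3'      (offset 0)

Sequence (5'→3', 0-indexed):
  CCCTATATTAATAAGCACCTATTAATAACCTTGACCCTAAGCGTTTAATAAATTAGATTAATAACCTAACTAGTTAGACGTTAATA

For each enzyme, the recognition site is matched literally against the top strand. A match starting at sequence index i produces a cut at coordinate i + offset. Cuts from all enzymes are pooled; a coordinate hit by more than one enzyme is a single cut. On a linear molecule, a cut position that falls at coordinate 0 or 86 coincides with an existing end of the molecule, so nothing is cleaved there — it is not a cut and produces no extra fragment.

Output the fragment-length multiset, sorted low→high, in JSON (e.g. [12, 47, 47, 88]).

[1,2,5,9,9,11,13,14,22]

Per-enzyme occurrences:
  LmaII (TTAATAA, off=5): starts [7, 21, 44, 57] → cuts [12, 26, 49, 62]
  MvoV (CCTA, off=0): starts [1, 17, 35, 64] → cuts [1, 17, 35, 64]

Pooled cuts: [1, 12, 17, 26, 35, 49, 62, 64]

Fragments:
  [0,1): 1 bp
  [1,12): 11 bp
  [12,17): 5 bp
  [17,26): 9 bp
  [26,35): 9 bp
  [35,49): 14 bp
  [49,62): 13 bp
  [62,64): 2 bp
  [64,86): 22 bp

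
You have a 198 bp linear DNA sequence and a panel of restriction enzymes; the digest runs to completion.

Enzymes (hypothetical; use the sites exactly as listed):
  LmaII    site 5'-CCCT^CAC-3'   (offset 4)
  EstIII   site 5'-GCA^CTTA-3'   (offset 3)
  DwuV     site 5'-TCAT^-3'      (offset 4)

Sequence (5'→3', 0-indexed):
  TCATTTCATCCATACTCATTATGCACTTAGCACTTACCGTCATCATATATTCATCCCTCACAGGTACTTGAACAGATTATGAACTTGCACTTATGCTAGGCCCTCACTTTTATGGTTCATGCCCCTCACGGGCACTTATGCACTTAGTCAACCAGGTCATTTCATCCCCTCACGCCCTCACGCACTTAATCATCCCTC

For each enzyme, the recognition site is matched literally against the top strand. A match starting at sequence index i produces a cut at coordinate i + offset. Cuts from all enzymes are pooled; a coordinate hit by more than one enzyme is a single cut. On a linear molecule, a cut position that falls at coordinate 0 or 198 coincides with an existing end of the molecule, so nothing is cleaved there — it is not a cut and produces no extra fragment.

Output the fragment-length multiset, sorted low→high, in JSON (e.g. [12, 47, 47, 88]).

Site scan:
  LmaII CCCTCAC/4: at [54, 100, 122, 166, 174] ⇒ [58, 104, 126, 170, 178]
  EstIII GCACTTA/3: at [22, 29, 86, 131, 139, 181] ⇒ [25, 32, 89, 134, 142, 184]
  DwuV TCAT/4: at [0, 5, 15, 39, 42, 50, 116, 156, 161, 189] ⇒ [4, 9, 19, 43, 46, 54, 120, 160, 165, 193]

All cut coordinates (distinct, sorted): [4, 9, 19, 25, 32, 43, 46, 54, 58, 89, 104, 120, 126, 134, 142, 160, 165, 170, 178, 184, 193]

Fragments:
  [0,4): 4 bp
  [4,9): 5 bp
  [9,19): 10 bp
  [19,25): 6 bp
  [25,32): 7 bp
  [32,43): 11 bp
  [43,46): 3 bp
  [46,54): 8 bp
  [54,58): 4 bp
  [58,89): 31 bp
  [89,104): 15 bp
  [104,120): 16 bp
  [120,126): 6 bp
  [126,134): 8 bp
  [134,142): 8 bp
  [142,160): 18 bp
  [160,165): 5 bp
  [165,170): 5 bp
  [170,178): 8 bp
  [178,184): 6 bp
  [184,193): 9 bp
  [193,198): 5 bp

[3,4,4,5,5,5,5,6,6,6,7,8,8,8,8,9,10,11,15,16,18,31]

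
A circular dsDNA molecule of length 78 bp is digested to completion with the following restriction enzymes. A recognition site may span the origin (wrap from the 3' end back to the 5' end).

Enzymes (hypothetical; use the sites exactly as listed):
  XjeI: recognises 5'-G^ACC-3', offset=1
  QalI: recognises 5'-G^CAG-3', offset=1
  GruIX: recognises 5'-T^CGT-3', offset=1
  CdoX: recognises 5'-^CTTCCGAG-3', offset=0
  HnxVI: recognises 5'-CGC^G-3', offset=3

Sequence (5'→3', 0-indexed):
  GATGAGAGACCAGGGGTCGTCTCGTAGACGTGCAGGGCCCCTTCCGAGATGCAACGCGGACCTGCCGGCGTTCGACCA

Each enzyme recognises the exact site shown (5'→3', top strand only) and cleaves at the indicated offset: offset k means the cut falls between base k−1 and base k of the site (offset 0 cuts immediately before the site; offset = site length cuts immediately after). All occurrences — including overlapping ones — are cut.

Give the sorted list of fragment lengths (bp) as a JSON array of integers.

[2,5,8,9,10,12,15,17]

Scan for sites:
  XjeI GACC/1: at [7, 58, 73] ⇒ [8, 59, 74]
  QalI GCAG/1: at [31] ⇒ [32]
  GruIX TCGT/1: at [16, 21] ⇒ [17, 22]
  CdoX CTTCCGAG/0: at [40] ⇒ [40]
  HnxVI CGCG/3: at [54] ⇒ [57]

All cut coordinates (distinct, sorted): [8, 17, 22, 32, 40, 57, 59, 74]

Fragments:
  8→17: 9 bp
  17→22: 5 bp
  22→32: 10 bp
  32→40: 8 bp
  40→57: 17 bp
  57→59: 2 bp
  59→74: 15 bp
  74→8 (wrap): 78-74+8 = 12 bp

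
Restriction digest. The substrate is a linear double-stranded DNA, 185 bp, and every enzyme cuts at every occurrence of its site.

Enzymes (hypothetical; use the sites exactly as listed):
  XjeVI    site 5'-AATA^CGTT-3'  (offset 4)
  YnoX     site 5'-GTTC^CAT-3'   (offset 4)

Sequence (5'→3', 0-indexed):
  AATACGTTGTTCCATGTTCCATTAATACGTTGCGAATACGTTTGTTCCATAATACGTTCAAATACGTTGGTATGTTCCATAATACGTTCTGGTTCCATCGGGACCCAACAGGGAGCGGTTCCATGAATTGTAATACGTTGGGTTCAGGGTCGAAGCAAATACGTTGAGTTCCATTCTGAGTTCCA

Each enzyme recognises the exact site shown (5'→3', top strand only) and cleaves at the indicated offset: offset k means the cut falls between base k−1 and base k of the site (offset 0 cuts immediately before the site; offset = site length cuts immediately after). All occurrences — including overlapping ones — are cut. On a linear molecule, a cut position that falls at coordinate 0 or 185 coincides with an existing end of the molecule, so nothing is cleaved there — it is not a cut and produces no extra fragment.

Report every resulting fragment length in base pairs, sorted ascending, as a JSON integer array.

Site scan:
  XjeVI AATACGTT/4: at [0, 23, 34, 50, 60, 80, 131, 157] ⇒ [4, 27, 38, 54, 64, 84, 135, 161]
  YnoX GTTCCAT/4: at [8, 15, 43, 73, 91, 117, 167] ⇒ [12, 19, 47, 77, 95, 121, 171]

All cut coordinates (distinct, sorted): [4, 12, 19, 27, 38, 47, 54, 64, 77, 84, 95, 121, 135, 161, 171]

Fragments:
  [0,4): 4 bp
  [4,12): 8 bp
  [12,19): 7 bp
  [19,27): 8 bp
  [27,38): 11 bp
  [38,47): 9 bp
  [47,54): 7 bp
  [54,64): 10 bp
  [64,77): 13 bp
  [77,84): 7 bp
  [84,95): 11 bp
  [95,121): 26 bp
  [121,135): 14 bp
  [135,161): 26 bp
  [161,171): 10 bp
  [171,185): 14 bp

[4,7,7,7,8,8,9,10,10,11,11,13,14,14,26,26]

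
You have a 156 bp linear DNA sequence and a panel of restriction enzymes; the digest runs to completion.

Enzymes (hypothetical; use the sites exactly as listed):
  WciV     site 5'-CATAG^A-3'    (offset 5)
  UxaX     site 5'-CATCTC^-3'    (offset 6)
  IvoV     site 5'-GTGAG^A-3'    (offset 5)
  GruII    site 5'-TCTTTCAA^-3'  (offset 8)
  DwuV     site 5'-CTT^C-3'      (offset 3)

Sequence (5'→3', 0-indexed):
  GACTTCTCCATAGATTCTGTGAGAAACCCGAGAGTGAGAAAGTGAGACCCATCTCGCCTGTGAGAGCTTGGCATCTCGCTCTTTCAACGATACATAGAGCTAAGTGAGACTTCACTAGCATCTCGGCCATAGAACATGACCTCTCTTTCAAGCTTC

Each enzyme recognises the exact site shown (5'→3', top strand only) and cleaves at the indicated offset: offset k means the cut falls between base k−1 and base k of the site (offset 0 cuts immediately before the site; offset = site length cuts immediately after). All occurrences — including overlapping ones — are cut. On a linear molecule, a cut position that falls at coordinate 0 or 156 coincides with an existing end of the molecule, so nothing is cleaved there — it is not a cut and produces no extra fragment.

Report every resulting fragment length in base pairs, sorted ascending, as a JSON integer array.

[1,4,4,5,8,8,8,9,9,10,10,10,11,12,13,15,19]

Per-enzyme occurrences:
  WciV (CATAGA, off=5): starts [8, 92, 127] → cuts [13, 97, 132]
  UxaX (CATCTC, off=6): starts [49, 71, 118] → cuts [55, 77, 124]
  IvoV (GTGAGA, off=5): starts [18, 33, 41, 59, 103] → cuts [23, 38, 46, 64, 108]
  GruII (TCTTTCAA, off=8): starts [79, 143] → cuts [87, 151]
  DwuV (CTTC, off=3): starts [2, 109, 152] → cuts [5, 112, 155]

Pooled cuts: [5, 13, 23, 38, 46, 55, 64, 77, 87, 97, 108, 112, 124, 132, 151, 155]

Fragment lengths:
  [0,5): 5 bp
  [5,13): 8 bp
  [13,23): 10 bp
  [23,38): 15 bp
  [38,46): 8 bp
  [46,55): 9 bp
  [55,64): 9 bp
  [64,77): 13 bp
  [77,87): 10 bp
  [87,97): 10 bp
  [97,108): 11 bp
  [108,112): 4 bp
  [112,124): 12 bp
  [124,132): 8 bp
  [132,151): 19 bp
  [151,155): 4 bp
  [155,156): 1 bp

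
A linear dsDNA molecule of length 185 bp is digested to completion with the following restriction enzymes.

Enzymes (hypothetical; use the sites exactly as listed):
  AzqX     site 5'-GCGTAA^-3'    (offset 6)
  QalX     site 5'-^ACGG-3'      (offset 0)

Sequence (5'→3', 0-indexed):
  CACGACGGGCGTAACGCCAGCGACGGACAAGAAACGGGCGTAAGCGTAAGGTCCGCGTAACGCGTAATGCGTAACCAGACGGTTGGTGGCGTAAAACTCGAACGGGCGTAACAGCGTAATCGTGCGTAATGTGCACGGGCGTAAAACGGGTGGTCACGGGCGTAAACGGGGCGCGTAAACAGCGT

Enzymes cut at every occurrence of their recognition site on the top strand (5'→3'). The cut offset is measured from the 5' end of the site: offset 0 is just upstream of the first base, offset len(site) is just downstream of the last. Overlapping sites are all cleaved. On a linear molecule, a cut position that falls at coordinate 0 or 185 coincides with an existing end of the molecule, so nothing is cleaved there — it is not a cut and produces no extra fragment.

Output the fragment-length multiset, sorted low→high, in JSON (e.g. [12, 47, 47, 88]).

[1,4,4,5,6,7,7,7,7,8,8,10,10,10,10,10,10,10,11,11,13,16]

Scan for sites:
  AzqX GCGTAA/6: at [8, 37, 43, 54, 61, 68, 88, 105, 113, 123, 138, 159, 172] ⇒ [14, 43, 49, 60, 67, 74, 94, 111, 119, 129, 144, 165, 178]
  QalX ACGG/0: at [4, 22, 33, 78, 101, 134, 145, 155, 165] ⇒ [4, 22, 33, 78, 101, 134, 145, 155, 165]

Pooled cuts: [4, 14, 22, 33, 43, 49, 60, 67, 74, 78, 94, 101, 111, 119, 129, 134, 144, 145, 155, 165, 178]

Fragments:
  [0,4): 4 bp
  [4,14): 10 bp
  [14,22): 8 bp
  [22,33): 11 bp
  [33,43): 10 bp
  [43,49): 6 bp
  [49,60): 11 bp
  [60,67): 7 bp
  [67,74): 7 bp
  [74,78): 4 bp
  [78,94): 16 bp
  [94,101): 7 bp
  [101,111): 10 bp
  [111,119): 8 bp
  [119,129): 10 bp
  [129,134): 5 bp
  [134,144): 10 bp
  [144,145): 1 bp
  [145,155): 10 bp
  [155,165): 10 bp
  [165,178): 13 bp
  [178,185): 7 bp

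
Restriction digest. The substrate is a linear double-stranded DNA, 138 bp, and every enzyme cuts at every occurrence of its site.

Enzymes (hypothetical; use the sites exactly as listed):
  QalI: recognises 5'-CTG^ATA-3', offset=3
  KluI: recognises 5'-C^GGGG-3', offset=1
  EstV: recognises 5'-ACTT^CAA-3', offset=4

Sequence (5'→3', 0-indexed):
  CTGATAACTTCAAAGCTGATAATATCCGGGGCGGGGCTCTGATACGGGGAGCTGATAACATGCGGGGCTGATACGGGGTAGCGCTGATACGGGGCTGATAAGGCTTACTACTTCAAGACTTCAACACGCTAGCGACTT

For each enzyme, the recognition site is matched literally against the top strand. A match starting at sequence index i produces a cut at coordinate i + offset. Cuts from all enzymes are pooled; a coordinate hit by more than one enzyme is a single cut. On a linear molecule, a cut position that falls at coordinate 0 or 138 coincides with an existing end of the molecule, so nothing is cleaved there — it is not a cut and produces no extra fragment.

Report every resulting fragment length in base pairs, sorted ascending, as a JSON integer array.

[3,4,4,4,5,7,7,7,8,8,9,9,9,9,12,16,17]

Scan for sites:
  QalI (CTGATA, off=3): starts [0, 15, 38, 51, 67, 83, 94] → cuts [3, 18, 41, 54, 70, 86, 97]
  KluI (CGGGG, off=1): starts [26, 31, 44, 62, 73, 89] → cuts [27, 32, 45, 63, 74, 90]
  EstV (ACTTCAA, off=4): starts [6, 109, 117] → cuts [10, 113, 121]

All cut coordinates (distinct, sorted): [3, 10, 18, 27, 32, 41, 45, 54, 63, 70, 74, 86, 90, 97, 113, 121]

Fragments:
  [0,3): 3 bp
  [3,10): 7 bp
  [10,18): 8 bp
  [18,27): 9 bp
  [27,32): 5 bp
  [32,41): 9 bp
  [41,45): 4 bp
  [45,54): 9 bp
  [54,63): 9 bp
  [63,70): 7 bp
  [70,74): 4 bp
  [74,86): 12 bp
  [86,90): 4 bp
  [90,97): 7 bp
  [97,113): 16 bp
  [113,121): 8 bp
  [121,138): 17 bp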